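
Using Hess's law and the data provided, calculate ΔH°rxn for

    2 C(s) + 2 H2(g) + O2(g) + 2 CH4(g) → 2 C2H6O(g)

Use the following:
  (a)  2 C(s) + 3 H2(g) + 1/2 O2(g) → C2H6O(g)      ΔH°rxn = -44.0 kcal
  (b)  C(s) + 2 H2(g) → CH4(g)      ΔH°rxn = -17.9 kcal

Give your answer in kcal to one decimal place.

(a) × 2 (×2 to match 2 C2H6O(g) in the target): (2)·(-44.0) = -88.0 kcal
(b) reversed and × 2 (reverse to put CH4(g) on the reactant side; ×2 to match 2 CH4(g) in the target): (-2)·(-17.9) = +35.8 kcal
ΔH°rxn = (2)·(-44.0) + (-2)·(-17.9) = -52.2 kcal

ΔH°rxn = -52.2 kcal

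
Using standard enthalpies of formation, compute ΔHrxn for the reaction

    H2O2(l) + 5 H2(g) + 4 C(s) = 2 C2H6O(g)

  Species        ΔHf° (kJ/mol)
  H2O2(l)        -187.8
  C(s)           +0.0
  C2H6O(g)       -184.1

ΔH°rxn = Σ nΔHf°(products) − Σ nΔHf°(reactants).
Products: 2·(-184.1) = -368.2
Reactants: 1·(-187.8) + 5·(+0.0) + 4·(+0.0) = -187.8
ΔHrxn = (-368.2) − (-187.8) = -180.4 kJ/mol

ΔHrxn = -180.4 kJ/mol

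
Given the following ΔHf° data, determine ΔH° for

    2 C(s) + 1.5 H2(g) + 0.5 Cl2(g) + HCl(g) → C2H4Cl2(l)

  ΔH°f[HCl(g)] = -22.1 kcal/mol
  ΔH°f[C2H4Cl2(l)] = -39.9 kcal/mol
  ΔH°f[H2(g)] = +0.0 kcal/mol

ΔH° = -17.8 kcal/mol

ΔH°rxn = Σ nΔHf°(products) − Σ nΔHf°(reactants).
Products: 1·(-39.9) = -39.9
Reactants: 2·(+0.0) + 3/2·(+0.0) + 1/2·(+0.0) + 1·(-22.1) = -22.1
ΔH° = (-39.9) − (-22.1) = -17.8 kcal/mol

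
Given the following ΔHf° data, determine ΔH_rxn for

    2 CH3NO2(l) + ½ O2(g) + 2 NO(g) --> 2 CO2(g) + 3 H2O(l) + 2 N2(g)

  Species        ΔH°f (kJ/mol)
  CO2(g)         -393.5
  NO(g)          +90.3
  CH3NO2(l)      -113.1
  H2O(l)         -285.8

ΔH°rxn = Σ nΔHf°(products) − Σ nΔHf°(reactants).
Products: 2·(-393.5) + 3·(-285.8) + 2·(+0.0) = -1644.4
Reactants: 2·(-113.1) + 1/2·(+0.0) + 2·(+90.3) = -45.6
ΔH_rxn = (-1644.4) − (-45.6) = -1598.8 kJ/mol

ΔH_rxn = -1598.8 kJ/mol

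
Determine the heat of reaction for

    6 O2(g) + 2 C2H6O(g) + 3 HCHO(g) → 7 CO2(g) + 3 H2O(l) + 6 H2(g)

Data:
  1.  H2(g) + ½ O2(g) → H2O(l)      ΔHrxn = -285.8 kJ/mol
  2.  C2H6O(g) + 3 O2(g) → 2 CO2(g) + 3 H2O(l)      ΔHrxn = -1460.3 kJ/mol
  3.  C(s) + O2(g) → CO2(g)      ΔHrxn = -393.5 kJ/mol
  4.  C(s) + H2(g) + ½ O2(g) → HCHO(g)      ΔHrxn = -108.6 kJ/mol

eq. 1 reversed and × 3: (-3)·(-285.8) = +857.4 kJ/mol
eq. 2 × 2: (2)·(-1460.3) = -2920.6 kJ/mol
eq. 3 × 3: (3)·(-393.5) = -1180.5 kJ/mol
eq. 4 reversed and × 3: (-3)·(-108.6) = +325.8 kJ/mol
By Hess's law, ΔHrxn = (-3)·(-285.8) + (2)·(-1460.3) + (3)·(-393.5) + (-3)·(-108.6) = -2917.9 kJ/mol

ΔHrxn = -2917.9 kJ/mol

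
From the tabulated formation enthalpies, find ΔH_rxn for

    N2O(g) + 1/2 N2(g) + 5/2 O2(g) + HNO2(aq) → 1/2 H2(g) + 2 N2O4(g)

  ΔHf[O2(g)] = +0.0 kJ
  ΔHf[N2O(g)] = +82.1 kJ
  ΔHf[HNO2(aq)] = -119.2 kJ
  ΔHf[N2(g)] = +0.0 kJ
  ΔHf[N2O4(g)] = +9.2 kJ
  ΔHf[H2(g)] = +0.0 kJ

ΔH_rxn = 55.5 kJ

ΔH°rxn = Σ nΔHf°(products) − Σ nΔHf°(reactants).
Products: 1/2·(+0.0) + 2·(+9.2) = +18.4
Reactants: 1·(+82.1) + 1/2·(+0.0) + 5/2·(+0.0) + 1·(-119.2) = -37.1
ΔH_rxn = (+18.4) − (-37.1) = 55.5 kJ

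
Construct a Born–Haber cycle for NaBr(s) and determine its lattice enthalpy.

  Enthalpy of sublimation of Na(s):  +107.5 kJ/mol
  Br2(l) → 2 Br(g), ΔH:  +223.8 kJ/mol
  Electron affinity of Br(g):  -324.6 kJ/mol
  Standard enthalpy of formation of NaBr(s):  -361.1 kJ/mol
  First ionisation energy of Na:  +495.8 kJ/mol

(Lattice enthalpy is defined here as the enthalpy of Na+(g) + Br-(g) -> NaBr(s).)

U = -751.7 kJ/mol

ΔHf° = 1·ΔHsub + 1·(ΣIE) + 1/2·D(Br2) + 1·EA + U
-361.1 = 1·(+107.5) + 1·(+495.8) + 1/2·(+223.8) + 1·(-324.6) + U
U = -361.1 − (+390.6) = -751.7 kJ/mol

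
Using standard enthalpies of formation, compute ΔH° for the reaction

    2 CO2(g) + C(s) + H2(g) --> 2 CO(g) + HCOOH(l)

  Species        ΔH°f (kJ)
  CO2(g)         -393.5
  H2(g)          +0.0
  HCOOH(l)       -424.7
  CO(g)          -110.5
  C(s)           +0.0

ΔH° = 141.3 kJ

ΔH°rxn = Σ nΔHf°(products) − Σ nΔHf°(reactants).
Products: 2·(-110.5) + 1·(-424.7) = -645.7
Reactants: 2·(-393.5) + 1·(+0.0) + 1·(+0.0) = -787.0
ΔH° = (-645.7) − (-787.0) = 141.3 kJ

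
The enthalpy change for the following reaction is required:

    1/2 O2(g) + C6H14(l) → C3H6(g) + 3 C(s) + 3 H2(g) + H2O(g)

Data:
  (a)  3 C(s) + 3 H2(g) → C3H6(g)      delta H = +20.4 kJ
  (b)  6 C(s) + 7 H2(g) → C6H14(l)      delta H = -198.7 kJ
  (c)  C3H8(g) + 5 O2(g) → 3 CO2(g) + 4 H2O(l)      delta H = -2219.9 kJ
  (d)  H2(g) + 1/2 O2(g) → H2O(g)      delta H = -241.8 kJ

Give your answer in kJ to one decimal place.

(a) as written: +20.4 kJ
(b) reversed: +198.7 kJ
(c): not needed.
(d) as written: -241.8 kJ
By Hess's law, delta H = (+20.4) + (+198.7) + (-241.8) = -22.7 kJ

delta H = -22.7 kJ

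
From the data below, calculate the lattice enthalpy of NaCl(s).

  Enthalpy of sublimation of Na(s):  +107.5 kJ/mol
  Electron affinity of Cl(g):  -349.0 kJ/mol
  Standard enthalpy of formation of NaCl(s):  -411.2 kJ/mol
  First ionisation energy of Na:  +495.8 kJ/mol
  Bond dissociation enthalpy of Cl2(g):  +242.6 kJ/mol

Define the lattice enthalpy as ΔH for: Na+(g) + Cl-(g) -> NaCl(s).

U = -786.8 kJ/mol

ΔHf° = 1·ΔHsub + 1·(ΣIE) + 1/2·D(Cl2) + 1·EA + U
-411.2 = 1·(+107.5) + 1·(+495.8) + 1/2·(+242.6) + 1·(-349.0) + U
U = -411.2 − (+375.6) = -786.8 kJ/mol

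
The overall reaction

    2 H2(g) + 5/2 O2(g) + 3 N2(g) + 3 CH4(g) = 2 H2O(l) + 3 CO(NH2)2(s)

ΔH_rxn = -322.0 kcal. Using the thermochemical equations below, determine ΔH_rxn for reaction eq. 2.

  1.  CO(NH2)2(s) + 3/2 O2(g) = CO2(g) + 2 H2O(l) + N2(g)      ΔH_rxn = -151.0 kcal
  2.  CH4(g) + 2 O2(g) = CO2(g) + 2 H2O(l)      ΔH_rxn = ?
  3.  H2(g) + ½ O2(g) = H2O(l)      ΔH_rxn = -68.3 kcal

eq. 1 reversed and × 3: (-3)·(-151.0) = +453.0 kcal
eq. 2 × 3: contributes 3·x
eq. 3 × 2: (2)·(-68.3) = -136.6 kcal
-322.0 = (+453.0) + (-136.6) + 3·x
x = (-322.0 − (+316.4)) / (3) = -212.8 kcal

ΔH_rxn = -212.8 kcal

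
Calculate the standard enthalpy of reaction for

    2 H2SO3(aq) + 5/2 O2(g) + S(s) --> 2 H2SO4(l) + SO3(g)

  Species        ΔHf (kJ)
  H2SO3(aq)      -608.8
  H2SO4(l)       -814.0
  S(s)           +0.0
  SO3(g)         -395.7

Products: 2·(-814.0) + 1·(-395.7) = -2023.7
Reactants: 2·(-608.8) + 5/2·(+0.0) + 1·(+0.0) = -1217.6
ΔH_rxn = (-2023.7) − (-1217.6) = -806.1 kJ

ΔH_rxn = -806.1 kJ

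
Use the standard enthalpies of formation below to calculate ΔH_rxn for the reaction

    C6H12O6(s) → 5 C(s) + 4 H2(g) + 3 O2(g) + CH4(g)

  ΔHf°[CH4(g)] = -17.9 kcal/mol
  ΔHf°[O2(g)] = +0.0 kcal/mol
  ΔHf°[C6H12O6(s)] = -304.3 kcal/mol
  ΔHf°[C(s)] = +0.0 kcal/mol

ΔH°rxn = Σ nΔHf°(products) − Σ nΔHf°(reactants).
Products: 5·(+0.0) + 4·(+0.0) + 3·(+0.0) + 1·(-17.9) = -17.9
Reactants: 1·(-304.3) = -304.3
ΔH_rxn = (-17.9) − (-304.3) = 286.4 kcal/mol

ΔH_rxn = 286.4 kcal/mol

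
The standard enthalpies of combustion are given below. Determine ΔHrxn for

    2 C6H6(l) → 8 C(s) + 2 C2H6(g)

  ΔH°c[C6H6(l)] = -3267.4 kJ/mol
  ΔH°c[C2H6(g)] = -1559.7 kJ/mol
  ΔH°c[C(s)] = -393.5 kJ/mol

Using ΔH = Σ nΔHc°(reactants) − Σ nΔHc°(products):
= [2·(-3267.4)] − [8·(-393.5) + 2·(-1559.7)]
= -267.4 kJ/mol

ΔHrxn = -267.4 kJ/mol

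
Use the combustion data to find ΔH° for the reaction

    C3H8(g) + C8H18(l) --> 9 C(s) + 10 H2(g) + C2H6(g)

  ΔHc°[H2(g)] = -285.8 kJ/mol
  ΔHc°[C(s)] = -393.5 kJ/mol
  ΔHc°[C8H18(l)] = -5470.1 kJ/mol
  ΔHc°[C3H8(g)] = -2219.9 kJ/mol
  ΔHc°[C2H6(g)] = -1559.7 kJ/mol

ΔH° = 269.2 kJ/mol

With combustion enthalpies, reactants minus products:
= [1·(-2219.9) + 1·(-5470.1)] − [9·(-393.5) + 10·(-285.8) + 1·(-1559.7)]
= 269.2 kJ/mol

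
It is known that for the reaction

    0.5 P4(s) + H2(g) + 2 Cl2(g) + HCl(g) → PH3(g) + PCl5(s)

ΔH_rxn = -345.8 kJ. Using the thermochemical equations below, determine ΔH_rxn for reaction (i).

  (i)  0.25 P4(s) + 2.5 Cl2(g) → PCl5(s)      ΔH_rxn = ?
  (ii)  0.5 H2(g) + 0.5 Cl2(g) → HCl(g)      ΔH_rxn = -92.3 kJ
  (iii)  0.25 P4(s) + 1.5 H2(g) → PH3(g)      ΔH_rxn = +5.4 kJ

(i) as written (PCl5(s) already on the product side): contributes x
(ii) reversed (reverse to put HCl(g) on the reactant side): +92.3 kJ
(iii) as written (PH3(g) already on the product side): +5.4 kJ
-345.8 = (+92.3) + (+5.4) + x
x = (-345.8 − (+97.7)) / (1) = -443.5 kJ

ΔH_rxn = -443.5 kJ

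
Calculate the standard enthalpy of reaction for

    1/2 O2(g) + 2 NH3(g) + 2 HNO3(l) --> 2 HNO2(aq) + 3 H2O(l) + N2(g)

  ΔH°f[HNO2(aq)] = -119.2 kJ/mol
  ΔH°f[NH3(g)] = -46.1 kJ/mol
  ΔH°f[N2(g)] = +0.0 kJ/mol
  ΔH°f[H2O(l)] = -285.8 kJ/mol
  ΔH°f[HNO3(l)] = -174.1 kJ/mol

Products: 2·(-119.2) + 3·(-285.8) + 1·(+0.0) = -1095.8
Reactants: 1/2·(+0.0) + 2·(-46.1) + 2·(-174.1) = -440.4
ΔH° = (-1095.8) − (-440.4) = -655.4 kJ/mol

ΔH° = -655.4 kJ/mol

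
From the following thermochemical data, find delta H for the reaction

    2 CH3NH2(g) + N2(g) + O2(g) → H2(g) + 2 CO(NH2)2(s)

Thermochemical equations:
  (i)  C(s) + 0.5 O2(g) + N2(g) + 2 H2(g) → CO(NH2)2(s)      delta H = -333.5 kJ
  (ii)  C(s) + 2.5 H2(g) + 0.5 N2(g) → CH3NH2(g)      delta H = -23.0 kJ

(i) × 2 (scale by 2 for the 2 CO(NH2)2(s)): (2)·(-333.5) = -667.0 kJ
(ii) reversed and × 2 (reverse to put CH3NH2(g) on the reactant side; ×2 to match 2 CH3NH2(g) in the target): (-2)·(-23.0) = +46.0 kJ
Combining the equations, delta H = (-667.0) + (+46.0) = -621.0 kJ

delta H = -621.0 kJ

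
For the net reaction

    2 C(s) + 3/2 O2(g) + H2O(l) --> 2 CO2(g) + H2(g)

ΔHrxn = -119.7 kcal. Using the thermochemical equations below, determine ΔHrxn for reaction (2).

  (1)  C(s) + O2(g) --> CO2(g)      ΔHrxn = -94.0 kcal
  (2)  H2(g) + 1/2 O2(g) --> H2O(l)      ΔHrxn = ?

(1) × 2 (×2 to match 2 CO2(g) in the target): (2)·(-94.0) = -188.0 kcal
(2) reversed (reverse to put H2O(l) on the reactant side): contributes −x
-119.7 = (-188.0) − x
x = (-119.7 − (-188.0)) / (-1) = -68.3 kcal

ΔHrxn = -68.3 kcal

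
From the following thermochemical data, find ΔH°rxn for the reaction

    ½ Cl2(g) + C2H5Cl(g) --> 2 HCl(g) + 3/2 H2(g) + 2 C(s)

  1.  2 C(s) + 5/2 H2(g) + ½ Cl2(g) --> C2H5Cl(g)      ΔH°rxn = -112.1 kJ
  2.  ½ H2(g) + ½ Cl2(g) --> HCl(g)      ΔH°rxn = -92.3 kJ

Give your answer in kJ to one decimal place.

ΔH°rxn = -72.5 kJ

eq. 1 reversed: +112.1 kJ
eq. 2 × 2: (2)·(-92.3) = -184.6 kJ
ΔH°rxn = (+112.1) + (-184.6) = -72.5 kJ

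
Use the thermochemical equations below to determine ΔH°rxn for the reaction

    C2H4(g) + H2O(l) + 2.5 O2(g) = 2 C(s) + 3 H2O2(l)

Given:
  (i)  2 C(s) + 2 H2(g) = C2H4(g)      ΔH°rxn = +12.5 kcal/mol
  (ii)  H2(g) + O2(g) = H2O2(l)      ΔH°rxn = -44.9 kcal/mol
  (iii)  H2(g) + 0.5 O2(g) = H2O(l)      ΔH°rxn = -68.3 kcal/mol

(i) reversed (C2H4(g) must end up as a reactant): -12.5 kcal/mol
(ii) × 3 (×3 to match 3 H2O2(l) in the target): (3)·(-44.9) = -134.7 kcal/mol
(iii) reversed (reverse to put H2O(l) on the reactant side): +68.3 kcal/mol
Since enthalpy is a state function, ΔH°rxn = (-1)·(+12.5) + (3)·(-44.9) + (-1)·(-68.3) = -78.9 kcal/mol

ΔH°rxn = -78.9 kcal/mol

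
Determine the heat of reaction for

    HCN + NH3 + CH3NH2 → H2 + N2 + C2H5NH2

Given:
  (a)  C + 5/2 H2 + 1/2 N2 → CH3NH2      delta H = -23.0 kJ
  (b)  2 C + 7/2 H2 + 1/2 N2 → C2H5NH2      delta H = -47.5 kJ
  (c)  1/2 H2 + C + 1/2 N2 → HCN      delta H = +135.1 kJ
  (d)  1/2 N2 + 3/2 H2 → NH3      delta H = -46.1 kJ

delta H = -113.5 kJ

(a) reversed (CH3NH2 must end up as a reactant): +23.0 kJ
(b) as written (C2H5NH2 already on the product side): -47.5 kJ
(c) reversed (reverse to put HCN on the reactant side): -135.1 kJ
(d) reversed (reverse to put NH3 on the reactant side): +46.1 kJ
delta H = (-1)·(-23.0) + (1)·(-47.5) + (-1)·(+135.1) + (-1)·(-46.1) = -113.5 kJ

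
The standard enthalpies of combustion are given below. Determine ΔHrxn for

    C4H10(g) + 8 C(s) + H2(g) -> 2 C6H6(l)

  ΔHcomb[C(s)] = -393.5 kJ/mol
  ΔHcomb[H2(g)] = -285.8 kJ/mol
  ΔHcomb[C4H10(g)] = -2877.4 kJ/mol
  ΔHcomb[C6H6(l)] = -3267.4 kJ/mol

Using ΔH = Σ nΔHc°(reactants) − Σ nΔHc°(products):
= [1·(-2877.4) + 8·(-393.5) + 1·(-285.8)] − [2·(-3267.4)]
= 223.6 kJ/mol

ΔHrxn = 223.6 kJ/mol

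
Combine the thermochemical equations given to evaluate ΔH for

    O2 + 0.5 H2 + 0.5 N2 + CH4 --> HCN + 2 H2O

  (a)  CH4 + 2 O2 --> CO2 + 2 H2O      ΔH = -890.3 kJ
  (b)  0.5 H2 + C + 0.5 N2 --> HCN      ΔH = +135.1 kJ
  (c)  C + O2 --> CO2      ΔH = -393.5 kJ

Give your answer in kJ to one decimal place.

(a) as written (CH4 already on the reactant side): -890.3 kJ
(b) as written (HCN already on the product side): +135.1 kJ
(c) reversed: +393.5 kJ
By Hess's law, ΔH = (-890.3) + (+135.1) + (+393.5) = -361.7 kJ

ΔH = -361.7 kJ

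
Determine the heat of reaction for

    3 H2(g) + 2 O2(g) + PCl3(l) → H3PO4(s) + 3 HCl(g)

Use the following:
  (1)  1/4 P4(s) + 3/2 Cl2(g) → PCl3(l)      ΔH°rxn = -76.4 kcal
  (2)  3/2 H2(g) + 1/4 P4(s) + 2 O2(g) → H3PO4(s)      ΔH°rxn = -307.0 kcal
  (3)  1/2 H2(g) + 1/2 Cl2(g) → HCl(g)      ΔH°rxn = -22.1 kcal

ΔH°rxn = -296.9 kcal

(1) reversed: +76.4 kcal
(2) as written: -307.0 kcal
(3) × 3: (3)·(-22.1) = -66.3 kcal
ΔH°rxn = (+76.4) + (-307.0) + (-66.3) = -296.9 kcal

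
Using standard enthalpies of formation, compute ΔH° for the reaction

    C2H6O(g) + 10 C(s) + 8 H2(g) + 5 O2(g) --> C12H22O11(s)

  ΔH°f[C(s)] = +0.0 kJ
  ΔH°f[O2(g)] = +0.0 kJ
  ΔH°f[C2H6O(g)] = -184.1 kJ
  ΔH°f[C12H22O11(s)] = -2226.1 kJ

ΔH° = -2042.0 kJ

Products: 1·(-2226.1) = -2226.1
Reactants: 1·(-184.1) + 10·(+0.0) + 8·(+0.0) + 5·(+0.0) = -184.1
ΔH° = (-2226.1) − (-184.1) = -2042.0 kJ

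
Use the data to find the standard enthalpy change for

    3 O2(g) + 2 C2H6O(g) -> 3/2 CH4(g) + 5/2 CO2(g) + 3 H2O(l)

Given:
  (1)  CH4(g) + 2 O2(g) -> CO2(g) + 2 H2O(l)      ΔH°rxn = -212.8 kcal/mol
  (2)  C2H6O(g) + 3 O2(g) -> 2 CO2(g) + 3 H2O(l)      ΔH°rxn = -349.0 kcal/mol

ΔH°rxn = -378.8 kcal/mol

(1) reversed and × 3/2: (-3/2)·(-212.8) = +319.2 kcal/mol
(2) × 2: (2)·(-349.0) = -698.0 kcal/mol
By Hess's law, ΔH°rxn = (-3/2)·(-212.8) + (2)·(-349.0) = -378.8 kcal/mol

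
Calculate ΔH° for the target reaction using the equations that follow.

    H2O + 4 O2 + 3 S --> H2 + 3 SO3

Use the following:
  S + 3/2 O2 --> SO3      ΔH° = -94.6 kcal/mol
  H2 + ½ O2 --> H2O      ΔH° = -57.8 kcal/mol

equation 1 × 3: (3)·(-94.6) = -283.8 kcal/mol
equation 2 reversed: +57.8 kcal/mol
ΔH° = (-283.8) + (+57.8) = -226.0 kcal/mol

ΔH° = -226.0 kcal/mol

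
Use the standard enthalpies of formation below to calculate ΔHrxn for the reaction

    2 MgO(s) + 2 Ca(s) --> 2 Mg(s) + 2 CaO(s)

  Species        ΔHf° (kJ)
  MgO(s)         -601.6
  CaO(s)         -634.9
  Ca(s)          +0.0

Products: 2·(+0.0) + 2·(-634.9) = -1269.8
Reactants: 2·(-601.6) + 2·(+0.0) = -1203.2
ΔHrxn = (-1269.8) − (-1203.2) = -66.6 kJ

ΔHrxn = -66.6 kJ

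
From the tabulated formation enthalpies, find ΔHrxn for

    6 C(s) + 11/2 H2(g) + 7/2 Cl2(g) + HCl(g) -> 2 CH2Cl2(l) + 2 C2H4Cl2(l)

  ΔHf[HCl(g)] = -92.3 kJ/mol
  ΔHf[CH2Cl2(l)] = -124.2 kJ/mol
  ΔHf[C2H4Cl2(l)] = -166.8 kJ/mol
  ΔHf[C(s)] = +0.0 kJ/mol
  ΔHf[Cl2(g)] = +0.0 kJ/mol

Products: 2·(-124.2) + 2·(-166.8) = -582.0
Reactants: 6·(+0.0) + 11/2·(+0.0) + 7/2·(+0.0) + 1·(-92.3) = -92.3
ΔHrxn = (-582.0) − (-92.3) = -489.7 kJ/mol

ΔHrxn = -489.7 kJ/mol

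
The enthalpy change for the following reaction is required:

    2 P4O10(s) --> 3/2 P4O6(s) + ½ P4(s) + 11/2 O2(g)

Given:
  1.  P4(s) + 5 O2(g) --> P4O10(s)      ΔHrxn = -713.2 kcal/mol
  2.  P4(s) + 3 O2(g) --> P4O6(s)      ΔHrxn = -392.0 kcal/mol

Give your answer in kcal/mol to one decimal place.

ΔHrxn = 838.4 kcal/mol

eq. 1 reversed and × 2 (reverse to put P4O10(s) on the reactant side; ×2 to match 2 P4O10(s) in the target): (-2)·(-713.2) = +1426.4 kcal/mol
eq. 2 × 3/2 (scale by 3/2 for the 3/2 P4O6(s)): (3/2)·(-392.0) = -588.0 kcal/mol
Summing the manipulated equations, ΔHrxn = (+1426.4) + (-588.0) = 838.4 kcal/mol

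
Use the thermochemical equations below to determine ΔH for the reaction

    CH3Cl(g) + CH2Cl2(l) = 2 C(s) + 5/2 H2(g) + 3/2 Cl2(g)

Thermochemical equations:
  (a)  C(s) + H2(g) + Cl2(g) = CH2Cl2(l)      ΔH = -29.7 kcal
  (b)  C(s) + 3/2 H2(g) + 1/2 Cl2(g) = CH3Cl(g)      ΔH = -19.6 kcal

(a) reversed: +29.7 kcal
(b) reversed: +19.6 kcal
ΔH = (+29.7) + (+19.6) = 49.3 kcal

ΔH = 49.3 kcal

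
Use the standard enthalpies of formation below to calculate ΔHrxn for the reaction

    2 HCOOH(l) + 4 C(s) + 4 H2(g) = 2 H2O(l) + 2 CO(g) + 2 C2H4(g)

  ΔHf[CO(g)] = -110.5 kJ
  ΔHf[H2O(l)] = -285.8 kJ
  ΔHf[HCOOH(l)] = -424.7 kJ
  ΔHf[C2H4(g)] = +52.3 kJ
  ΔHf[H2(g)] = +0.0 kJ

ΔHrxn = 161.4 kJ

Products: 2·(-285.8) + 2·(-110.5) + 2·(+52.3) = -688.0
Reactants: 2·(-424.7) + 4·(+0.0) + 4·(+0.0) = -849.4
ΔHrxn = (-688.0) − (-849.4) = 161.4 kJ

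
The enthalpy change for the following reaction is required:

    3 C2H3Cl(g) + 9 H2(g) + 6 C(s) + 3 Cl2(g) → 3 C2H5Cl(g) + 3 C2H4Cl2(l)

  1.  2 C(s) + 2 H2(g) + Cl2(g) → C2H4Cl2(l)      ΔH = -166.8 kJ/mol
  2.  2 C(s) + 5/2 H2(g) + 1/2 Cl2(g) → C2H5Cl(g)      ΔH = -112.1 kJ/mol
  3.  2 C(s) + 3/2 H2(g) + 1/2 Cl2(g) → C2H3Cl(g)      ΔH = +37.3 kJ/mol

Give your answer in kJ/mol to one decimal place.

ΔH = -948.6 kJ/mol

eq. 1 × 3 (scale by 3 for the 3 C2H4Cl2(l)): (3)·(-166.8) = -500.4 kJ/mol
eq. 2 × 3 (×3 to match 3 C2H5Cl(g) in the target): (3)·(-112.1) = -336.3 kJ/mol
eq. 3 reversed and × 3 (C2H3Cl(g) must end up as a reactant; ×3 to match 3 C2H3Cl(g) in the target): (-3)·(+37.3) = -111.9 kJ/mol
ΔH = (3)·(-166.8) + (3)·(-112.1) + (-3)·(+37.3) = -948.6 kJ/mol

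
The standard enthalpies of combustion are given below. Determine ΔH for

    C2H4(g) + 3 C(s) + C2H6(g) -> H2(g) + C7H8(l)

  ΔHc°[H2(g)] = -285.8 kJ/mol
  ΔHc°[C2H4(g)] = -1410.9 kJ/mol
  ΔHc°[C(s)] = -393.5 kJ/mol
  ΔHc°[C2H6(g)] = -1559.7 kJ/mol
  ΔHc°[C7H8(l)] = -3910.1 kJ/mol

ΔH = 44.8 kJ/mol

Using ΔH = Σ nΔHc°(reactants) − Σ nΔHc°(products):
= [1·(-1410.9) + 3·(-393.5) + 1·(-1559.7)] − [1·(-285.8) + 1·(-3910.1)]
= 44.8 kJ/mol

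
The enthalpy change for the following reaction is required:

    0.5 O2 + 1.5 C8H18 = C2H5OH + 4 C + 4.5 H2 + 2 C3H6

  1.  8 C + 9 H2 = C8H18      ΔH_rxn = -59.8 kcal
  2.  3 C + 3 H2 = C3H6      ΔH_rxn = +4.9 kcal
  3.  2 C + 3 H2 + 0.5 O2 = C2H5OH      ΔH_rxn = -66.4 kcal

ΔH_rxn = 33.1 kcal

eq. 1 reversed and × 3/2 (C8H18 must end up as a reactant; ×3/2 to match 3/2 C8H18 in the target): (-3/2)·(-59.8) = +89.7 kcal
eq. 2 × 2 (scale by 2 for the 2 C3H6): (2)·(+4.9) = +9.8 kcal
eq. 3 as written (C2H5OH already on the product side): -66.4 kcal
By Hess's law, ΔH_rxn = (-3/2)·(-59.8) + (2)·(+4.9) + (1)·(-66.4) = 33.1 kcal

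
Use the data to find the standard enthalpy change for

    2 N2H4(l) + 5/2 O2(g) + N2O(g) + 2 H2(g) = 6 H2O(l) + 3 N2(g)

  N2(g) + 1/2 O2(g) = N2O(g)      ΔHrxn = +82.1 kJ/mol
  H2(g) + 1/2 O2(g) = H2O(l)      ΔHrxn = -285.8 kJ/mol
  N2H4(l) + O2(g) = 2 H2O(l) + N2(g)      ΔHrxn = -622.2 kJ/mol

ΔHrxn = -1898.1 kJ/mol

equation 1 reversed: -82.1 kJ/mol
equation 2 × 2: (2)·(-285.8) = -571.6 kJ/mol
equation 3 × 2: (2)·(-622.2) = -1244.4 kJ/mol
ΔHrxn = (-1)·(+82.1) + (2)·(-285.8) + (2)·(-622.2) = -1898.1 kJ/mol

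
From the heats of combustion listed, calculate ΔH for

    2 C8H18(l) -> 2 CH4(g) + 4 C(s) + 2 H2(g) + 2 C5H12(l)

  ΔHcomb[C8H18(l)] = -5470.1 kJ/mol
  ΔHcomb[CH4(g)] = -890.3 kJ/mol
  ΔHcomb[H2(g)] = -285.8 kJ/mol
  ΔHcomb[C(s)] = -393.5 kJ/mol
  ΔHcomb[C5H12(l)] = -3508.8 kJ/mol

With combustion enthalpies, reactants minus products:
= [2·(-5470.1)] − [2·(-890.3) + 4·(-393.5) + 2·(-285.8) + 2·(-3508.8)]
= 3.6 kJ/mol

ΔH = 3.6 kJ/mol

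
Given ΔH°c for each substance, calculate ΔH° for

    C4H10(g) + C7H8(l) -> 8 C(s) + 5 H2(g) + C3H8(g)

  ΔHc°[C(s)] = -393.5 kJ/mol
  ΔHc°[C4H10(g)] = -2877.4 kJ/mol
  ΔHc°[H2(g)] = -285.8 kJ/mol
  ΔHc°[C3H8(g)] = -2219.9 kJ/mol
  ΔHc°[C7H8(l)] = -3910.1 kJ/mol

With combustion enthalpies, reactants minus products:
= [1·(-2877.4) + 1·(-3910.1)] − [8·(-393.5) + 5·(-285.8) + 1·(-2219.9)]
= 9.4 kJ/mol

ΔH° = 9.4 kJ/mol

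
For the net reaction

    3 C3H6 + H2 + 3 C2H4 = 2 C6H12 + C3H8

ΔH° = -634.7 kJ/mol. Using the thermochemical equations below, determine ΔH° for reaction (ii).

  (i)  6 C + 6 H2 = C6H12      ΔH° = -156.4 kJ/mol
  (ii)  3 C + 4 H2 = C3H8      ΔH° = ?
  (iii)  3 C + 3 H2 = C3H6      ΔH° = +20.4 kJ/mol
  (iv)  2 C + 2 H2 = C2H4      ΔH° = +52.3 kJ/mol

ΔH° = -103.8 kJ/mol

(i) × 2 (×2 to match 2 C6H12 in the target): (2)·(-156.4) = -312.8 kJ/mol
(ii) as written (C3H8 already on the product side): contributes x
(iii) reversed and × 3 (C3H6 must end up as a reactant; scale by 3 for the 3 C3H6): (-3)·(+20.4) = -61.2 kJ/mol
(iv) reversed and × 3 (C2H4 must end up as a reactant; scale by 3 for the 3 C2H4): (-3)·(+52.3) = -156.9 kJ/mol
-634.7 = (-312.8) + (-61.2) + (-156.9) + x
x = (-634.7 − (-530.9)) / (1) = -103.8 kJ/mol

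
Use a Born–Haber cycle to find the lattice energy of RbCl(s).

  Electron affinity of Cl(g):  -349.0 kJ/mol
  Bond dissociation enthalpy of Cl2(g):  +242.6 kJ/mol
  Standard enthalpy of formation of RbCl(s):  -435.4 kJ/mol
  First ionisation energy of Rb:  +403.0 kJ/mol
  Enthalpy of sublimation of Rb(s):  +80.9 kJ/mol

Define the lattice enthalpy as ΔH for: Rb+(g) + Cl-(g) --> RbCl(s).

ΔHf° = 1·ΔHsub + 1·(ΣIE) + 1/2·D(Cl2) + 1·EA + U
-435.4 = 1·(+80.9) + 1·(+403.0) + 1/2·(+242.6) + 1·(-349.0) + U
U = -435.4 − (+256.2) = -691.6 kJ/mol

U = -691.6 kJ/mol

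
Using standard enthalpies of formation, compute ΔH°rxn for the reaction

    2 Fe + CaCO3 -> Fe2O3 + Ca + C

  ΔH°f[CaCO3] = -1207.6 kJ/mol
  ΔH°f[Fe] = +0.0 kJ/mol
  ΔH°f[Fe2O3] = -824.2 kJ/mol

ΔH°rxn = 383.4 kJ/mol

Products: 1·(-824.2) + 1·(+0.0) + 1·(+0.0) = -824.2
Reactants: 2·(+0.0) + 1·(-1207.6) = -1207.6
ΔH°rxn = (-824.2) − (-1207.6) = 383.4 kJ/mol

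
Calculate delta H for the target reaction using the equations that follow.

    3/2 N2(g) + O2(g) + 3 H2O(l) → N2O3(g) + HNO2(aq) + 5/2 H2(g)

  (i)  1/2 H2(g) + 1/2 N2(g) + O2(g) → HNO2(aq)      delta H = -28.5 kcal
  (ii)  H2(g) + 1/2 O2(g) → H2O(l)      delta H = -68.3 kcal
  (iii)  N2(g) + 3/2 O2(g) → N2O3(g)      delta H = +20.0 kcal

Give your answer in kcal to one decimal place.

(i) as written: -28.5 kcal
(ii) reversed and × 3: (-3)·(-68.3) = +204.9 kcal
(iii) as written: +20.0 kcal
delta H = (-28.5) + (+204.9) + (+20.0) = 196.4 kcal

delta H = 196.4 kcal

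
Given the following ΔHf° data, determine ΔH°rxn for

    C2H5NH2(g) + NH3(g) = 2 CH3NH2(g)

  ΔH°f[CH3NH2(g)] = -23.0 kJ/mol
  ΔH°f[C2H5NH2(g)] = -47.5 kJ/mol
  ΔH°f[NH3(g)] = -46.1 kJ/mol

ΔH°rxn = 47.6 kJ/mol

ΔH°rxn = Σ nΔHf°(products) − Σ nΔHf°(reactants).
Products: 2·(-23.0) = -46.0
Reactants: 1·(-47.5) + 1·(-46.1) = -93.6
ΔH°rxn = (-46.0) − (-93.6) = 47.6 kJ/mol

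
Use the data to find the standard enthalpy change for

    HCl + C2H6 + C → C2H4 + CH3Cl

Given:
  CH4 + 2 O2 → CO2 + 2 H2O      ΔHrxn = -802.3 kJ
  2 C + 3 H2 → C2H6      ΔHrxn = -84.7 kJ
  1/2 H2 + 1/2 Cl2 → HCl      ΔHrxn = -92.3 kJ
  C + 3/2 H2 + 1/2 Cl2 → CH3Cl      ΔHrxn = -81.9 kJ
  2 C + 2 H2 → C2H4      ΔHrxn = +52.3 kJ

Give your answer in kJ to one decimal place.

equation 1: not needed.
equation 2 reversed: +84.7 kJ
equation 3 reversed: +92.3 kJ
equation 4 as written: -81.9 kJ
equation 5 as written: +52.3 kJ
ΔHrxn = (-1)·(-84.7) + (-1)·(-92.3) + (1)·(-81.9) + (1)·(+52.3) = 147.4 kJ

ΔHrxn = 147.4 kJ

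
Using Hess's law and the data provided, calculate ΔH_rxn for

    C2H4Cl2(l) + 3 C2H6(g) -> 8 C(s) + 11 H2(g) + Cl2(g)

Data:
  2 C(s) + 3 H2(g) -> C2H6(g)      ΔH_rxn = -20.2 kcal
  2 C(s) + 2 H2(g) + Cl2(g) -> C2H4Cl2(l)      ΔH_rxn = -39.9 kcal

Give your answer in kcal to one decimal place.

ΔH_rxn = 100.5 kcal

equation 1 reversed and × 3 (C2H6(g) must end up as a reactant; scale by 3 for the 3 C2H6(g)): (-3)·(-20.2) = +60.6 kcal
equation 2 reversed (reverse to put C2H4Cl2(l) on the reactant side): +39.9 kcal
By Hess's law, ΔH_rxn = (-3)·(-20.2) + (-1)·(-39.9) = 100.5 kcal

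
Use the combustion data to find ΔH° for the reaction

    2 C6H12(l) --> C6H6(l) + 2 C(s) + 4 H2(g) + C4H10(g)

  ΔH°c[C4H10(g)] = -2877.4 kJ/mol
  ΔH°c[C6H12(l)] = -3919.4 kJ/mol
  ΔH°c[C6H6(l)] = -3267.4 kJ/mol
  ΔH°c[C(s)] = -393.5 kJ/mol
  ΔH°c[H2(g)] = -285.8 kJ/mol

ΔH° = 236.2 kJ/mol

With combustion enthalpies, reactants minus products:
= [2·(-3919.4)] − [1·(-3267.4) + 2·(-393.5) + 4·(-285.8) + 1·(-2877.4)]
= 236.2 kJ/mol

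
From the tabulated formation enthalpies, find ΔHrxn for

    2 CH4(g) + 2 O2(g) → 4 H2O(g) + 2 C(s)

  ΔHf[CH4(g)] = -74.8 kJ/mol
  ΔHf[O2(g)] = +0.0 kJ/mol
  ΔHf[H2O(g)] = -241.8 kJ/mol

ΔHrxn = -817.6 kJ/mol

Products: 4·(-241.8) + 2·(+0.0) = -967.2
Reactants: 2·(-74.8) + 2·(+0.0) = -149.6
ΔHrxn = (-967.2) − (-149.6) = -817.6 kJ/mol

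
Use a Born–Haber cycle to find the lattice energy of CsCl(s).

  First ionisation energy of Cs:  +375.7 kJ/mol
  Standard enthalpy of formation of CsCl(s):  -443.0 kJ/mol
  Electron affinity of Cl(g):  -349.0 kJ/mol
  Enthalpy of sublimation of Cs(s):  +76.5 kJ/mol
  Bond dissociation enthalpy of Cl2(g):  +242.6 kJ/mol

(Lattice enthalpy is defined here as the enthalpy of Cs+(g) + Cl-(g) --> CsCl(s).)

U = -667.5 kJ/mol

ΔHf° = 1·ΔHsub + 1·(ΣIE) + 1/2·D(Cl2) + 1·EA + U
-443.0 = 1·(+76.5) + 1·(+375.7) + 1/2·(+242.6) + 1·(-349.0) + U
U = -443.0 − (+224.5) = -667.5 kJ/mol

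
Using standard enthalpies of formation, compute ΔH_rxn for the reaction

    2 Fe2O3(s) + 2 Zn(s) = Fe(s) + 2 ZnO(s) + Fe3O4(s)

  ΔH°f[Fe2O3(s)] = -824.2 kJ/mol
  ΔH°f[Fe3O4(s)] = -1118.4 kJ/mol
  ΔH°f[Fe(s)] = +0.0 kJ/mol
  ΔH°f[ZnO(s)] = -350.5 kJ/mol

Products: 1·(+0.0) + 2·(-350.5) + 1·(-1118.4) = -1819.4
Reactants: 2·(-824.2) + 2·(+0.0) = -1648.4
ΔH_rxn = (-1819.4) − (-1648.4) = -171.0 kJ/mol

ΔH_rxn = -171.0 kJ/mol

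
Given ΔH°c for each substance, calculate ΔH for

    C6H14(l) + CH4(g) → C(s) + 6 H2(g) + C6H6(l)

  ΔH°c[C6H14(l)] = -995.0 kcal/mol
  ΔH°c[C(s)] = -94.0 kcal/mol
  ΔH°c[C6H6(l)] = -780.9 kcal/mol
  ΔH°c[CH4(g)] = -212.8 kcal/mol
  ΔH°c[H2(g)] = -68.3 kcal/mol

ΔH = 76.9 kcal/mol

Using ΔH = Σ nΔHc°(reactants) − Σ nΔHc°(products):
= [1·(-995.0) + 1·(-212.8)] − [1·(-94.0) + 6·(-68.3) + 1·(-780.9)]
= 76.9 kcal/mol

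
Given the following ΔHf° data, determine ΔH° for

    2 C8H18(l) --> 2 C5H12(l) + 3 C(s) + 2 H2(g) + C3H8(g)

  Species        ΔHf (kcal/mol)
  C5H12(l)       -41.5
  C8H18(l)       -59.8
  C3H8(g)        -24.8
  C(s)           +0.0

ΔH° = 11.8 kcal/mol

Products: 2·(-41.5) + 3·(+0.0) + 2·(+0.0) + 1·(-24.8) = -107.8
Reactants: 2·(-59.8) = -119.6
ΔH° = (-107.8) − (-119.6) = 11.8 kcal/mol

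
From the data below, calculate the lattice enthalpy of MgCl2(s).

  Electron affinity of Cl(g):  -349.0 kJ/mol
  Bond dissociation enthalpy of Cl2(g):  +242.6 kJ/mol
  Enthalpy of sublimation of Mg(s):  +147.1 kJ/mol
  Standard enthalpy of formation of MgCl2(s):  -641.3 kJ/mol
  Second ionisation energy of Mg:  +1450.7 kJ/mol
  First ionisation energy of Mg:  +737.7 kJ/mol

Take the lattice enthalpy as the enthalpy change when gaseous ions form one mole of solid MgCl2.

ΔHf° = 1·ΔHsub + 1·(ΣIE) + 1·D(Cl2) + 2·EA + U
-641.3 = 1·(+147.1) + 1·(+2188.4) + 1·(+242.6) + 2·(-349.0) + U
U = -641.3 − (+1880.1) = -2521.4 kJ/mol

U = -2521.4 kJ/mol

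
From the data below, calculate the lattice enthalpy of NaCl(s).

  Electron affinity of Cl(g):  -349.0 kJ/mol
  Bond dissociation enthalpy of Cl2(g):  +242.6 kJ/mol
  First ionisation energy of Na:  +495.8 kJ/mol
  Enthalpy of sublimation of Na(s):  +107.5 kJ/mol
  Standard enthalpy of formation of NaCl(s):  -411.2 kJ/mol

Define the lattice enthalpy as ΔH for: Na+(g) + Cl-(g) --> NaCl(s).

ΔHf° = 1·ΔHsub + 1·(ΣIE) + 1/2·D(Cl2) + 1·EA + U
-411.2 = 1·(+107.5) + 1·(+495.8) + 1/2·(+242.6) + 1·(-349.0) + U
U = -411.2 − (+375.6) = -786.8 kJ/mol

U = -786.8 kJ/mol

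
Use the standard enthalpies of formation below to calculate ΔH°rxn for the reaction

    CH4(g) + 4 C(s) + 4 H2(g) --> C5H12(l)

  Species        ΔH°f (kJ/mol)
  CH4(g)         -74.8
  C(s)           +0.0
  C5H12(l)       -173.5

ΔH°rxn = -98.7 kJ/mol

ΔH°rxn = Σ nΔHf°(products) − Σ nΔHf°(reactants).
Products: 1·(-173.5) = -173.5
Reactants: 1·(-74.8) + 4·(+0.0) + 4·(+0.0) = -74.8
ΔH°rxn = (-173.5) − (-74.8) = -98.7 kJ/mol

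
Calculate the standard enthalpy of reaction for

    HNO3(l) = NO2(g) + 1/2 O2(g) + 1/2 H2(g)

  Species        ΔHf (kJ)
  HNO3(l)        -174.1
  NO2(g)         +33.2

Products: 1·(+33.2) + 1/2·(+0.0) + 1/2·(+0.0) = +33.2
Reactants: 1·(-174.1) = -174.1
ΔH° = (+33.2) − (-174.1) = 207.3 kJ

ΔH° = 207.3 kJ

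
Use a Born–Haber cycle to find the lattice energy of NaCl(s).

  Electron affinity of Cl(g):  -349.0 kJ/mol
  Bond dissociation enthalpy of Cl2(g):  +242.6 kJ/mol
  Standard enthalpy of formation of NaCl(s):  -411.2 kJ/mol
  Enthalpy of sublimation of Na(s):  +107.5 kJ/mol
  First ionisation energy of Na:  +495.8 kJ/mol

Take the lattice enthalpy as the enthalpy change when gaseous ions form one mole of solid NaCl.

U = -786.8 kJ/mol

ΔHf° = 1·ΔHsub + 1·(ΣIE) + 1/2·D(Cl2) + 1·EA + U
-411.2 = 1·(+107.5) + 1·(+495.8) + 1/2·(+242.6) + 1·(-349.0) + U
U = -411.2 − (+375.6) = -786.8 kJ/mol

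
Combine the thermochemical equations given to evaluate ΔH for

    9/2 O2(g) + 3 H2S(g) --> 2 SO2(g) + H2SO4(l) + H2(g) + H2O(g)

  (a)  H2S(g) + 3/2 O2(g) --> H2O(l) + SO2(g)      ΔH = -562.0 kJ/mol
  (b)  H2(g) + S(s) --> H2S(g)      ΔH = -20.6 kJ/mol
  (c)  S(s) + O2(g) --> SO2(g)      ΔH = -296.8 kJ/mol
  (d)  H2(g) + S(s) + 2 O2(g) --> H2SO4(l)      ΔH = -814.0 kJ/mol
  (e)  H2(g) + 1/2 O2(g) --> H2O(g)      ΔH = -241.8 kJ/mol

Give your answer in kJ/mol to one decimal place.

(a): not needed.
(b) reversed and × 3: (-3)·(-20.6) = +61.8 kJ/mol
(c) × 2: (2)·(-296.8) = -593.6 kJ/mol
(d) as written: -814.0 kJ/mol
(e) as written: -241.8 kJ/mol
ΔH = (-3)·(-20.6) + (2)·(-296.8) + (1)·(-814.0) + (1)·(-241.8) = -1587.6 kJ/mol

ΔH = -1587.6 kJ/mol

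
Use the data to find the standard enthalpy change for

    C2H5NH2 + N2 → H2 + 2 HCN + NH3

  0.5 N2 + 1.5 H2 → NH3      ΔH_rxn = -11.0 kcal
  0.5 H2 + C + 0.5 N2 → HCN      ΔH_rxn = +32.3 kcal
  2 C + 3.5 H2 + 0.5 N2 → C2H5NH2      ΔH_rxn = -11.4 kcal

equation 1 as written: -11.0 kcal
equation 2 × 2: (2)·(+32.3) = +64.6 kcal
equation 3 reversed: +11.4 kcal
ΔH_rxn = (1)·(-11.0) + (2)·(+32.3) + (-1)·(-11.4) = 65.0 kcal

ΔH_rxn = 65.0 kcal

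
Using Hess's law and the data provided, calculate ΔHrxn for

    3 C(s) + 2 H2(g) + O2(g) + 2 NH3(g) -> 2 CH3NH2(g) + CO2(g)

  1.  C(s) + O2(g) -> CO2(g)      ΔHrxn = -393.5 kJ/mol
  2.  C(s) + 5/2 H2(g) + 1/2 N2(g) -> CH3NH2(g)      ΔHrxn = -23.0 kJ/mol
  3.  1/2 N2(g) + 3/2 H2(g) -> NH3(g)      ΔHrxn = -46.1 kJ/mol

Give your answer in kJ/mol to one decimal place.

eq. 1 as written: -393.5 kJ/mol
eq. 2 × 2: (2)·(-23.0) = -46.0 kJ/mol
eq. 3 reversed and × 2: (-2)·(-46.1) = +92.2 kJ/mol
By Hess's law, ΔHrxn = (-393.5) + (-46.0) + (+92.2) = -347.3 kJ/mol

ΔHrxn = -347.3 kJ/mol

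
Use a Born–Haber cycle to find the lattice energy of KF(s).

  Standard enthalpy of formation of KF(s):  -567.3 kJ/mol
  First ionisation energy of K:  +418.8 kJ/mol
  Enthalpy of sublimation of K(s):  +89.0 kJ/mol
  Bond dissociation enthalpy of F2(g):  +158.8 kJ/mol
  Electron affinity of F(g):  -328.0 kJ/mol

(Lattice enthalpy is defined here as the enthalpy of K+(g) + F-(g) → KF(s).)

U = -826.5 kJ/mol

ΔHf° = 1·ΔHsub + 1·(ΣIE) + 1/2·D(F2) + 1·EA + U
-567.3 = 1·(+89.0) + 1·(+418.8) + 1/2·(+158.8) + 1·(-328.0) + U
U = -567.3 − (+259.2) = -826.5 kJ/mol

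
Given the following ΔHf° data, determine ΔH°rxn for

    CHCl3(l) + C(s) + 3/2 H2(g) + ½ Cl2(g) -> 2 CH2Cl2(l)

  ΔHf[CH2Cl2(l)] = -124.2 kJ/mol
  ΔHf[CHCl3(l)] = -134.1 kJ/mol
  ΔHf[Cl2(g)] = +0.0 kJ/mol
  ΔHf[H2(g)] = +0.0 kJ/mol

ΔH°rxn = -114.3 kJ/mol

Products: 2·(-124.2) = -248.4
Reactants: 1·(-134.1) + 1·(+0.0) + 3/2·(+0.0) + 1/2·(+0.0) = -134.1
ΔH°rxn = (-248.4) − (-134.1) = -114.3 kJ/mol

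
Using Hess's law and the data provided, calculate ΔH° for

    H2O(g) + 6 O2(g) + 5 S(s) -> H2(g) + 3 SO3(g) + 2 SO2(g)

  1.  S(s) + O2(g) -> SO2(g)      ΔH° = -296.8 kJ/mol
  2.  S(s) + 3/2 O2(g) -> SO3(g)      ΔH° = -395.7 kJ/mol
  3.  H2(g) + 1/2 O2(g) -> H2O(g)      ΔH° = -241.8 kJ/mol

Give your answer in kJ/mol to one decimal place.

ΔH° = -1538.9 kJ/mol

eq. 1 × 2: (2)·(-296.8) = -593.6 kJ/mol
eq. 2 × 3: (3)·(-395.7) = -1187.1 kJ/mol
eq. 3 reversed: +241.8 kJ/mol
ΔH° = (2)·(-296.8) + (3)·(-395.7) + (-1)·(-241.8) = -1538.9 kJ/mol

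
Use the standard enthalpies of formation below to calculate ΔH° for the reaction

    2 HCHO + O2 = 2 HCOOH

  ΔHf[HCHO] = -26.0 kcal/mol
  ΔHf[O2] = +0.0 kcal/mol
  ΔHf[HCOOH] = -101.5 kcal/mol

ΔH° = -151.0 kcal/mol

Products: 2·(-101.5) = -203.0
Reactants: 2·(-26.0) + 1·(+0.0) = -52.0
ΔH° = (-203.0) − (-52.0) = -151.0 kcal/mol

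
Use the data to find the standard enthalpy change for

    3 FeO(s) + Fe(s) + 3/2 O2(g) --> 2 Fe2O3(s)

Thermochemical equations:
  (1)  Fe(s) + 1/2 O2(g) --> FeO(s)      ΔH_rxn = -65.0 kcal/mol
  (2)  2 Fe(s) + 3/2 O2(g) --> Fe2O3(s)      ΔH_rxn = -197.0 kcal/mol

(1) reversed and × 3: (-3)·(-65.0) = +195.0 kcal/mol
(2) × 2: (2)·(-197.0) = -394.0 kcal/mol
ΔH_rxn = (+195.0) + (-394.0) = -199.0 kcal/mol

ΔH_rxn = -199.0 kcal/mol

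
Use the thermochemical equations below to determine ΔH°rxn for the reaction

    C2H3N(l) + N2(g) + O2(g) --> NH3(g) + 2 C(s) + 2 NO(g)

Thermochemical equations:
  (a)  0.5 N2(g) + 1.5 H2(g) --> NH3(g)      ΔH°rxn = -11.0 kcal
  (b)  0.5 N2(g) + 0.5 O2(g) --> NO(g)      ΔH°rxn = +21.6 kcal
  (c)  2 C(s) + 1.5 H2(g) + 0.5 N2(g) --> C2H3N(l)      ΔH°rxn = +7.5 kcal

ΔH°rxn = 24.7 kcal

(a) as written: -11.0 kcal
(b) × 2: (2)·(+21.6) = +43.2 kcal
(c) reversed: -7.5 kcal
ΔH°rxn = (1)·(-11.0) + (2)·(+21.6) + (-1)·(+7.5) = 24.7 kcal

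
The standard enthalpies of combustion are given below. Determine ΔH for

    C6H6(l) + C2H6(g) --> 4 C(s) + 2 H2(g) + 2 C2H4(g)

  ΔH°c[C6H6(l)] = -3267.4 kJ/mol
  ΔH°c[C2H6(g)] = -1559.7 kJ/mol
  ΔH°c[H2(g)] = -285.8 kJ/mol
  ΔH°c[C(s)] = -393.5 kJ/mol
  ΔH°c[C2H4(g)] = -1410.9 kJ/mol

Using ΔH = Σ nΔHc°(reactants) − Σ nΔHc°(products):
= [1·(-3267.4) + 1·(-1559.7)] − [4·(-393.5) + 2·(-285.8) + 2·(-1410.9)]
= 140.3 kJ/mol

ΔH = 140.3 kJ/mol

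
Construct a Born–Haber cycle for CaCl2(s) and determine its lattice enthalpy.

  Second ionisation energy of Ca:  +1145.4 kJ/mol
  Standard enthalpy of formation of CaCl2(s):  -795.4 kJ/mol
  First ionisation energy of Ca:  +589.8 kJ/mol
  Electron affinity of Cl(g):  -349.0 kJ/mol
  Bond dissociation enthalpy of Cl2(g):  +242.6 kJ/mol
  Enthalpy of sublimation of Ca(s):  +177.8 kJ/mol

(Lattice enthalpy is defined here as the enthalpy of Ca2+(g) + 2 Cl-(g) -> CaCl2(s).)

ΔHf° = 1·ΔHsub + 1·(ΣIE) + 1·D(Cl2) + 2·EA + U
-795.4 = 1·(+177.8) + 1·(+1735.2) + 1·(+242.6) + 2·(-349.0) + U
U = -795.4 − (+1457.6) = -2253.0 kJ/mol

U = -2253.0 kJ/mol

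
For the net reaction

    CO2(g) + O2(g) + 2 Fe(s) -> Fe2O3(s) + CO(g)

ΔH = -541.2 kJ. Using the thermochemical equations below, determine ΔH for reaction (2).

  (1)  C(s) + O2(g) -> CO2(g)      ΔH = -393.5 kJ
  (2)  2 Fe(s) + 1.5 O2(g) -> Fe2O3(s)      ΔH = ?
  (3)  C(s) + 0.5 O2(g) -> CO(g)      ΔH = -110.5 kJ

(1) reversed: +393.5 kJ
(2) as written: contributes x
(3) as written: -110.5 kJ
-541.2 = (+393.5) + (-110.5) + x
x = (-541.2 − (+283.0)) / (1) = -824.2 kJ

ΔH = -824.2 kJ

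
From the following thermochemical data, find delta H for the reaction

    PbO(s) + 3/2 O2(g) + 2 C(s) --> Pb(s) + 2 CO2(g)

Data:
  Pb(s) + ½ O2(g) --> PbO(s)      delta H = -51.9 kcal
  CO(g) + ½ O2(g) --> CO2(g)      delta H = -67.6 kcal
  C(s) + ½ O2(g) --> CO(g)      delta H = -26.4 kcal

delta H = -136.1 kcal

equation 1 reversed: +51.9 kcal
equation 2 × 2: (2)·(-67.6) = -135.2 kcal
equation 3 × 2: (2)·(-26.4) = -52.8 kcal
delta H = (-1)·(-51.9) + (2)·(-67.6) + (2)·(-26.4) = -136.1 kcal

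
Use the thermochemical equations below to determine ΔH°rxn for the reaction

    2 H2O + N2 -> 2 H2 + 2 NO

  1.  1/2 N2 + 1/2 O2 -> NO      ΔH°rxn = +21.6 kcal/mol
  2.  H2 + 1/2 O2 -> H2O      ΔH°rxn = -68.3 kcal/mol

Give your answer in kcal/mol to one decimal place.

ΔH°rxn = 179.8 kcal/mol

eq. 1 × 2 (scale by 2 for the 2 NO): (2)·(+21.6) = +43.2 kcal/mol
eq. 2 reversed and × 2 (reverse to put H2O on the reactant side; scale by 2 for the 2 H2O): (-2)·(-68.3) = +136.6 kcal/mol
Since enthalpy is a state function, ΔH°rxn = (2)·(+21.6) + (-2)·(-68.3) = 179.8 kcal/mol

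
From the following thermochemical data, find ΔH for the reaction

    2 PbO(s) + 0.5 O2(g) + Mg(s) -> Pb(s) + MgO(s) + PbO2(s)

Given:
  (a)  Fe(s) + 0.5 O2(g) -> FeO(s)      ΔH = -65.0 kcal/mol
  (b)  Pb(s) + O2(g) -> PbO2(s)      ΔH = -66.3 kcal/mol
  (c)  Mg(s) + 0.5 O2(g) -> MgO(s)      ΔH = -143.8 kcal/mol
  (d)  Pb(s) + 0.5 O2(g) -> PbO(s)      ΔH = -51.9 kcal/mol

(a): not needed (FeO(s) appears nowhere else).
(b) as written (PbO2(s) already on the product side): -66.3 kcal/mol
(c) as written (MgO(s) already on the product side): -143.8 kcal/mol
(d) reversed and × 2 (PbO(s) must end up as a reactant; scale by 2 for the 2 PbO(s)): (-2)·(-51.9) = +103.8 kcal/mol
By Hess's law, ΔH = (-66.3) + (-143.8) + (+103.8) = -106.3 kcal/mol

ΔH = -106.3 kcal/mol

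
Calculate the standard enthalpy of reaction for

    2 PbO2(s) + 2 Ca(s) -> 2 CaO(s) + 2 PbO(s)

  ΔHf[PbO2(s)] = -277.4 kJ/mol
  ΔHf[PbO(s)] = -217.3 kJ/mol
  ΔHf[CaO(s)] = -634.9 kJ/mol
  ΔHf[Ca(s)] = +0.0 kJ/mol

ΔH°rxn = Σ nΔHf°(products) − Σ nΔHf°(reactants).
Products: 2·(-634.9) + 2·(-217.3) = -1704.4
Reactants: 2·(-277.4) + 2·(+0.0) = -554.8
ΔHrxn = (-1704.4) − (-554.8) = -1149.6 kJ/mol

ΔHrxn = -1149.6 kJ/mol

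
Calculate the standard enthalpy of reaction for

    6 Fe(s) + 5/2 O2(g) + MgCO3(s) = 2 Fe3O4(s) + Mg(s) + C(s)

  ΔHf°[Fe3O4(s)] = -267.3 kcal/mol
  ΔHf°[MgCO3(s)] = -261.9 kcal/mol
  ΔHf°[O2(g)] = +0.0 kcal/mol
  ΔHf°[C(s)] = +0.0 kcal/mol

ΔH_rxn = -272.7 kcal/mol

ΔH°rxn = Σ nΔHf°(products) − Σ nΔHf°(reactants).
Products: 2·(-267.3) + 1·(+0.0) + 1·(+0.0) = -534.6
Reactants: 6·(+0.0) + 5/2·(+0.0) + 1·(-261.9) = -261.9
ΔH_rxn = (-534.6) − (-261.9) = -272.7 kcal/mol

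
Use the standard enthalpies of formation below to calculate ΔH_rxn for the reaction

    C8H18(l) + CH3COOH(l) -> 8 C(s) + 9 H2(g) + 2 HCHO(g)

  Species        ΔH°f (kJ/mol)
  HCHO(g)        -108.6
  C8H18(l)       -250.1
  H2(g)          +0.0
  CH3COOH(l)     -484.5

ΔH_rxn = 517.4 kJ/mol

Products: 8·(+0.0) + 9·(+0.0) + 2·(-108.6) = -217.2
Reactants: 1·(-250.1) + 1·(-484.5) = -734.6
ΔH_rxn = (-217.2) − (-734.6) = 517.4 kJ/mol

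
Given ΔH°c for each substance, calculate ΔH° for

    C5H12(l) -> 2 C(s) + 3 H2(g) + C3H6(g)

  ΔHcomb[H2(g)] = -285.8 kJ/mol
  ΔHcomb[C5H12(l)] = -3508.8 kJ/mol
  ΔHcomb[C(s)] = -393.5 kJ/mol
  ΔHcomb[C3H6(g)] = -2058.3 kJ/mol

ΔH° = 193.9 kJ/mol

With combustion enthalpies, reactants minus products:
= [1·(-3508.8)] − [2·(-393.5) + 3·(-285.8) + 1·(-2058.3)]
= 193.9 kJ/mol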